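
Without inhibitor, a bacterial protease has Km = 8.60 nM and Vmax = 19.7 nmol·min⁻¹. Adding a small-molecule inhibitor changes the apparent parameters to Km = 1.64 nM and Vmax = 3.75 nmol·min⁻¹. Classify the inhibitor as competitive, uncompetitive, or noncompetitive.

uncompetitive

Both Km and Vmax decrease by the same factor (~5.25-fold) — characteristic of uncompetitive inhibition.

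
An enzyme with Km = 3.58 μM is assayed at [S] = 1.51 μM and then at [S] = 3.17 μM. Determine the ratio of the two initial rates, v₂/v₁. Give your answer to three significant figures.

The fractional saturations are [S]/(Km+[S]) = 1.51/5.090 = 0.2967 and 3.17/6.750 = 0.4696.
v₂/v₁ is just their ratio: 0.4696/0.2967 = 1.58.

1.58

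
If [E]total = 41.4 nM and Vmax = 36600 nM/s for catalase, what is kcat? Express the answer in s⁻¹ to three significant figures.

kcat = Vmax/[E]total = 36600 nM/s / 41.4 nM = 884 s⁻¹.

884 s⁻¹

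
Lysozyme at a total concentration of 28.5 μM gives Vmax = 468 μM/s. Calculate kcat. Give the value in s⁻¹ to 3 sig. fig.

16.4 s⁻¹

kcat = Vmax/[E]total = 468 μM/s / 28.5 μM = 16.4 s⁻¹.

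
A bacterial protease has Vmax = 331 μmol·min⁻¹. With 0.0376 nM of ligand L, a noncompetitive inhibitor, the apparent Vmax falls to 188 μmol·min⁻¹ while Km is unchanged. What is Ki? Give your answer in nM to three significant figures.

0.0494 nM

Noncompetitive: Vmax,app = Vmax/α with α = 1 + [I]/Ki.
α = Vmax/Vmax,app = 331/188 = 1.761.
Ki = [I]/(α − 1) = 0.0376/0.7606 = 0.0494 nM.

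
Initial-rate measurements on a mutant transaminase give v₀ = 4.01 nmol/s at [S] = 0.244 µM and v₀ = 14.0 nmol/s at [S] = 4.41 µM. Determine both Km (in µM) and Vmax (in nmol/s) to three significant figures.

In reciprocal form, 1/v = (Km/Vmax)·(1/[S]) + 1/Vmax. The two points give (1/[S], 1/v) = (4.098, 0.2494) and (0.2268, 0.07143).
Slope = (0.2494 − 0.07143)/(4.098 − 0.2268) = 0.04596; intercept = 0.2494 − 0.04596×4.098 = 0.06101.
Vmax = 1/intercept = 16.4 nmol/s; Km = slope × Vmax = 0.04596 × 16.4 = 0.753 µM.

Km = 0.753 µM; Vmax = 16.4 nmol/s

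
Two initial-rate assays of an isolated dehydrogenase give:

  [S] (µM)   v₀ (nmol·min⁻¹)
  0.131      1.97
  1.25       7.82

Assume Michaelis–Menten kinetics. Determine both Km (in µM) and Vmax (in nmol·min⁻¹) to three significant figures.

Km = 0.666 µM; Vmax = 12.0 nmol·min⁻¹

In reciprocal form, 1/v = (Km/Vmax)·(1/[S]) + 1/Vmax. The two points give (1/[S], 1/v) = (7.634, 0.5076) and (0.8000, 0.1279).
Slope = (0.5076 − 0.1279)/(7.634 − 0.8000) = 0.05557; intercept = 0.5076 − 0.05557×7.634 = 0.08342.
Vmax = 1/intercept = 12.0 nmol·min⁻¹; Km = slope × Vmax = 0.05557 × 12.0 = 0.666 µM.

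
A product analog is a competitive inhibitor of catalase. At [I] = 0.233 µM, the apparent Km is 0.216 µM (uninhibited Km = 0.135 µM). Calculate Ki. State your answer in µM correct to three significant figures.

0.388 µM

Competitive: Km,app = α·Km with α = 1 + [I]/Ki.
α = Km,app/Km = 0.216/0.135 = 1.600.
Ki = [I]/(α − 1) = 0.233/0.6000 = 0.388 µM.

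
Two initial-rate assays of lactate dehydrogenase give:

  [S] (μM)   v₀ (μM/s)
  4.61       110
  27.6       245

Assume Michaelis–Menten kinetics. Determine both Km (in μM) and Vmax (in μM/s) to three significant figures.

In reciprocal form, 1/v = (Km/Vmax)·(1/[S]) + 1/Vmax. The two points give (1/[S], 1/v) = (0.2169, 0.009091) and (0.03623, 0.004082).
Slope = (0.009091 − 0.004082)/(0.2169 − 0.03623) = 0.02772; intercept = 0.009091 − 0.02772×0.2169 = 0.003077.
Vmax = 1/intercept = 325 μM/s; Km = slope × Vmax = 0.02772 × 325 = 9.01 μM.

Km = 9.01 μM; Vmax = 325 μM/s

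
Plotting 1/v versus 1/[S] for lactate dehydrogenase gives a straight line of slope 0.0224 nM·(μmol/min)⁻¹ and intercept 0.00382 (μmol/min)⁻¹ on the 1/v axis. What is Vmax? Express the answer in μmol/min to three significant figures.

262 μmol/min

The y-intercept of a Lineweaver–Burk plot equals 1/Vmax, so Vmax = 1/0.00382 = 262 μmol/min.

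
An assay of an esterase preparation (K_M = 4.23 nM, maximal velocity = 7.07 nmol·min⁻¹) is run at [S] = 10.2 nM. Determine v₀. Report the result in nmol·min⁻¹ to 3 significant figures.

v = Vmax·[S]/(Km + [S]) = 7.07 × 10.2 / (4.23 + 10.2)
  = 72.11 / 14.43 = 5.00 nmol·min⁻¹.

5.00 nmol·min⁻¹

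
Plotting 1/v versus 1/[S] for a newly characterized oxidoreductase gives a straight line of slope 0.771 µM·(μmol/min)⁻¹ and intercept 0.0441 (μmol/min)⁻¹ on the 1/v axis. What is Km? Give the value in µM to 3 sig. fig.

y-intercept = 1/Vmax ⇒ Vmax = 22.7 μmol/min; slope = Km/Vmax ⇒ Km = slope × Vmax.
Km = 0.771 × 22.7 = 17.5 µM.

17.5 µM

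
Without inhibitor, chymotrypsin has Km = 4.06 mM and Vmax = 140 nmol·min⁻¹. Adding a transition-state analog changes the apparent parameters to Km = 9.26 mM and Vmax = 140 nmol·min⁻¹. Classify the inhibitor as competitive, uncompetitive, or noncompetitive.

competitive

Km increases (4.06 → 9.26 mM) while Vmax is unchanged — the hallmark of competitive inhibition.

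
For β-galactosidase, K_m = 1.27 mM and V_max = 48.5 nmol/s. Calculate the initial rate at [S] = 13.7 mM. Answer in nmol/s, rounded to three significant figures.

[S]/(Km+[S]) = 13.7/14.97 = 0.9152, the fractional saturation.
v = 0.9152 × Vmax = 0.9152 × 48.5 = 44.4 nmol/s.

44.4 nmol/s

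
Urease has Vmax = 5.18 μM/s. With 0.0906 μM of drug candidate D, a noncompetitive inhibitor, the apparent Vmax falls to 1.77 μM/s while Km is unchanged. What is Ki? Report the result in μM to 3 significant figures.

0.0470 μM

Noncompetitive: Vmax,app = Vmax/α with α = 1 + [I]/Ki.
α = Vmax/Vmax,app = 5.18/1.77 = 2.927.
Since α = 1 + [I]/Ki, [I]/Ki = 2.927 − 1 = 1.927 and Ki = 0.0906/1.927 = 0.0470 μM.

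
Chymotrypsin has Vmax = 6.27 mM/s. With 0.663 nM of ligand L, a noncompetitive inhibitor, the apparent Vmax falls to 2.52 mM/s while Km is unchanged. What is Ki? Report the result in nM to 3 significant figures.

0.446 nM

Noncompetitive: Vmax,app = Vmax/α with α = 1 + [I]/Ki.
α = Vmax/Vmax,app = 6.27/2.52 = 2.488.
Since α = 1 + [I]/Ki, [I]/Ki = 2.488 − 1 = 1.488 and Ki = 0.663/1.488 = 0.446 nM.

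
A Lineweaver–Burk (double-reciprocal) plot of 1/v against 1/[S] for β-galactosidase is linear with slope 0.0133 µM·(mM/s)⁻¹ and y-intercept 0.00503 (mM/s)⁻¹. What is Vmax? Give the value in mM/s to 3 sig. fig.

The y-intercept of a Lineweaver–Burk plot equals 1/Vmax, so Vmax = 1/0.00503 = 199 mM/s.

199 mM/s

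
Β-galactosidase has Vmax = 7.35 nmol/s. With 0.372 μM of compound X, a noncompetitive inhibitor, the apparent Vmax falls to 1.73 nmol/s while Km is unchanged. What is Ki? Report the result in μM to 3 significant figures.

0.115 μM

Noncompetitive: Vmax,app = Vmax/α with α = 1 + [I]/Ki.
α = Vmax/Vmax,app = 7.35/1.73 = 4.249.
Ki = [I]/(α − 1) = 0.372/3.249 = 0.115 μM.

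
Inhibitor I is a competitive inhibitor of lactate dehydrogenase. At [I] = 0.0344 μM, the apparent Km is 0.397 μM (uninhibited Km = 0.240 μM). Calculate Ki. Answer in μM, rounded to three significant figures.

Competitive: Km,app = α·Km with α = 1 + [I]/Ki.
α = Km,app/Km = 0.397/0.240 = 1.654.
Ki = [I]/(α − 1) = 0.0344/0.6542 = 0.0526 μM.

0.0526 μM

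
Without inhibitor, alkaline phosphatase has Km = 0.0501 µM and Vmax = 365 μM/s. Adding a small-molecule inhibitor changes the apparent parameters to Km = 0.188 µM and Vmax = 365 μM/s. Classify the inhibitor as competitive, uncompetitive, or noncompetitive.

Km increases (0.0501 → 0.188 µM) while Vmax is unchanged — the hallmark of competitive inhibition.

competitive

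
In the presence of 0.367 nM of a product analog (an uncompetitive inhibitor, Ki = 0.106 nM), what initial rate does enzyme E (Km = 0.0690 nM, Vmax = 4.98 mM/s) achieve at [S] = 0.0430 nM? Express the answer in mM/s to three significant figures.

0.821 mM/s

α = 1 + [I]/Ki = 1 + 0.367/0.106 = 4.462.
For an uncompetitive inhibitor, both parameters are divided by α, giving Vmax/α and Km/α: Km,app = 0.0155 nM, Vmax,app = 1.12 mM/s.
v = Vmax,app·[S]/(Km,app + [S]) = 1.12 × 0.0430/(0.0155 + 0.0430) = 0.821 mM/s.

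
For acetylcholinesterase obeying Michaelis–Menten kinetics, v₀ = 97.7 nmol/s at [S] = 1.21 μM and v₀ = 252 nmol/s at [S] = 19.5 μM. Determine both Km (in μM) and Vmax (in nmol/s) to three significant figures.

From v = Vmax[S]/(Km+[S]), each point gives Vmax = v(Km+[S])/[S].
Equating: 97.7(Km+1.21)/1.21 = 252(Km+19.5)/19.5.
80.74·Km + 97.7 = 12.92·Km + 252, so (80.74 − 12.92)·Km = 252 − 97.7.
Km = 154.3/67.82 = 2.28 μM; then Vmax = 97.7(2.28+1.21)/1.21 = 281 nmol/s.

Km = 2.28 μM; Vmax = 281 nmol/s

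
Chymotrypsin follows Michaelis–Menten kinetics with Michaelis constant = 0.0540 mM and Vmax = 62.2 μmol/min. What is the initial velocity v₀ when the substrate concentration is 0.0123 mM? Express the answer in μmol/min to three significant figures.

v = Vmax·[S]/(Km + [S]) = 62.2 × 0.0123 / (0.0540 + 0.0123)
  = 0.7651 / 0.06630 = 11.5 μmol/min.

11.5 μmol/min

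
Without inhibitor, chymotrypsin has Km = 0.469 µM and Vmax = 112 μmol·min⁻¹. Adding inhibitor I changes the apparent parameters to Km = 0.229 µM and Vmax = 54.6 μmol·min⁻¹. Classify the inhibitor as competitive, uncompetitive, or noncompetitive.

uncompetitive

Both Km and Vmax decrease by the same factor (~2.05-fold) — characteristic of uncompetitive inhibition.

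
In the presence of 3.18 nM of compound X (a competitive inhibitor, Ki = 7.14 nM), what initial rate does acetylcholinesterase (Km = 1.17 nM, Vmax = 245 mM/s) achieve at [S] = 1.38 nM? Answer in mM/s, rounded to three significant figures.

110 mM/s

α = 1 + [I]/Ki = 1 + 3.18/7.14 = 1.445.
For a competitive inhibitor, Vmax is unchanged and the apparent Km becomes α·Km: Km,app = 1.69 nM, Vmax,app = 245 mM/s.
v = Vmax,app·[S]/(Km,app + [S]) = 245 × 1.38/(1.69 + 1.38) = 110 mM/s.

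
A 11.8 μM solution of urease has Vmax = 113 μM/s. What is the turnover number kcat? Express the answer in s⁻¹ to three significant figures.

9.58 s⁻¹

kcat = Vmax/[E]total = 113 μM/s / 11.8 μM = 9.58 s⁻¹.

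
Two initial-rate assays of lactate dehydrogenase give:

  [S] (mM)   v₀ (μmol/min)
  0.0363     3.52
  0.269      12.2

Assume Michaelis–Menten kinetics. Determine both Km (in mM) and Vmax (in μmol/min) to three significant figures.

Km = 0.168 mM; Vmax = 19.8 μmol/min

In reciprocal form, 1/v = (Km/Vmax)·(1/[S]) + 1/Vmax. The two points give (1/[S], 1/v) = (27.55, 0.2841) and (3.717, 0.08197).
Slope = (0.2841 − 0.08197)/(27.55 − 3.717) = 0.008482; intercept = 0.2841 − 0.008482×27.55 = 0.05044.
Vmax = 1/intercept = 19.8 μmol/min; Km = slope × Vmax = 0.008482 × 19.8 = 0.168 mM.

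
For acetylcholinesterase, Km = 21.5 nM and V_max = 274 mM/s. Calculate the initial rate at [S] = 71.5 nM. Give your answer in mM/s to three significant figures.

v = Vmax·[S]/(Km + [S]) = 274 × 71.5 / (21.5 + 71.5)
  = 19590 / 93.00 = 211 mM/s.

211 mM/s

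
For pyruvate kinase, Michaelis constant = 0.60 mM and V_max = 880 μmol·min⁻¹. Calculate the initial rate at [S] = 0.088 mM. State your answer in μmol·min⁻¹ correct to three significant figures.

[S]/(Km+[S]) = 0.088/0.6880 = 0.1279, the fractional saturation.
v = 0.1279 × Vmax = 0.1279 × 880 = 113 μmol·min⁻¹.

113 μmol·min⁻¹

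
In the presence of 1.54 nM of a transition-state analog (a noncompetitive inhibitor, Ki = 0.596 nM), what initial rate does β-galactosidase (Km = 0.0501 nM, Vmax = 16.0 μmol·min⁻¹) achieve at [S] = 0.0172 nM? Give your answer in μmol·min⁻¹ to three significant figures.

With α = 1 + [I]/Ki = 1 + 1.54/0.596 = 3.584, the noncompetitive rate law is v = (Vmax/α)·[S] / (Km + [S]).
v = (16.0/3.584)×0.0172 / (0.0501 + 0.0172) = 0.07679/0.06730 = 1.14 μmol·min⁻¹.

1.14 μmol·min⁻¹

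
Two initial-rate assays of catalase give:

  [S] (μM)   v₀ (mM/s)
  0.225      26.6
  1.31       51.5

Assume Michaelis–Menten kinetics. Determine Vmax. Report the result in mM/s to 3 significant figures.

63.9 mM/s

From v = Vmax[S]/(Km+[S]), each point gives Vmax = v(Km+[S])/[S].
Equating: 26.6(Km+0.225)/0.225 = 51.5(Km+1.31)/1.31.
118.2·Km + 26.6 = 39.31·Km + 51.5, so (118.2 − 39.31)·Km = 51.5 − 26.6.
Km = 24.90/78.91 = 0.316 μM; then Vmax = 26.6(0.316+0.225)/0.225 = 63.9 mM/s.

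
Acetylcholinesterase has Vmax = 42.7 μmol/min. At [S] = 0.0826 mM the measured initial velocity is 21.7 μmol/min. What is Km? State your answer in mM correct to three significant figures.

From v = Vmax[S]/(Km+[S]), Km = [S](Vmax − v)/v.
Km = 0.0826 × (42.7 − 21.7) / 21.7 = 1.735/21.7 = 0.0799 mM.

0.0799 mM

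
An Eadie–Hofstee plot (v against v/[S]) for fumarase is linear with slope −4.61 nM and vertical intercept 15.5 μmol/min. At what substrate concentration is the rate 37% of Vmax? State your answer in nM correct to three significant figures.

The Eadie–Hofstee slope gives Km = 4.61 nM (slope = −Km).
v/Vmax = [S]/(Km+[S]) = 0.37 ⇒ [S] = Km·0.37/(1−0.37) = 4.61 × 0.5873 = 2.71 nM.

2.71 nM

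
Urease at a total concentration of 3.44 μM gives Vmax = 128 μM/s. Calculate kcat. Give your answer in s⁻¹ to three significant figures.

37.2 s⁻¹

kcat = Vmax/[E]total = 128 μM/s / 3.44 μM = 37.2 s⁻¹.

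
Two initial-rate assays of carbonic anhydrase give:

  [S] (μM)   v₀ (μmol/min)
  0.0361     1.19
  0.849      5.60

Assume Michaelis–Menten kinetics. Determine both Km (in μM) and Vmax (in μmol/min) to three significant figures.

Km = 0.167 μM; Vmax = 6.70 μmol/min

In reciprocal form, 1/v = (Km/Vmax)·(1/[S]) + 1/Vmax. The two points give (1/[S], 1/v) = (27.70, 0.8403) and (1.178, 0.1786).
Slope = (0.8403 − 0.1786)/(27.70 − 1.178) = 0.02495; intercept = 0.8403 − 0.02495×27.70 = 0.1492.
Vmax = 1/intercept = 6.70 μmol/min; Km = slope × Vmax = 0.02495 × 6.70 = 0.167 μM.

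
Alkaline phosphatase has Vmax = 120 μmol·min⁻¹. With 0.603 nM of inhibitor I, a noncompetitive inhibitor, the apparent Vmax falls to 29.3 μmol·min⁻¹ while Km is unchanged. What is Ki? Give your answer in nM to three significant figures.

0.195 nM

Noncompetitive: Vmax,app = Vmax/α with α = 1 + [I]/Ki.
α = Vmax/Vmax,app = 120/29.3 = 4.096.
Ki = [I]/(α − 1) = 0.603/3.096 = 0.195 nM.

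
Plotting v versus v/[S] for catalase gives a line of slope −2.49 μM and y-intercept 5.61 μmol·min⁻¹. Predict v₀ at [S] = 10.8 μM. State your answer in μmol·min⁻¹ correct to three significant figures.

In the Eadie–Hofstee form v = Vmax − Km·(v/[S]), the slope is −Km and the intercept is Vmax, so Km = 2.49 μM and Vmax = 5.61 μmol·min⁻¹.
v = 5.61 × 10.8/(2.49 + 10.8) = 4.56 μmol·min⁻¹.

4.56 μmol·min⁻¹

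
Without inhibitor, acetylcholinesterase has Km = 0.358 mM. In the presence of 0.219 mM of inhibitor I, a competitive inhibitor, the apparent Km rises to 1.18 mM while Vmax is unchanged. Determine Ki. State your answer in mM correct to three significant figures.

0.0954 mM

Competitive: Km,app = α·Km with α = 1 + [I]/Ki.
α = Km,app/Km = 1.18/0.358 = 3.296.
Since α = 1 + [I]/Ki, [I]/Ki = 3.296 − 1 = 2.296 and Ki = 0.219/2.296 = 0.0954 mM.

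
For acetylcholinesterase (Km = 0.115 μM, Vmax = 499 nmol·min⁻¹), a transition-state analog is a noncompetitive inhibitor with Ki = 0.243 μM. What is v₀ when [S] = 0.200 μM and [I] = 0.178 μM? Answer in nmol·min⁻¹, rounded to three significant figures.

With α = 1 + [I]/Ki = 1 + 0.178/0.243 = 1.733, the noncompetitive rate law is v = (Vmax/α)·[S] / (Km + [S]).
v = (499/1.733)×0.200 / (0.115 + 0.200) = 57.60/0.3150 = 183 nmol·min⁻¹.

183 nmol·min⁻¹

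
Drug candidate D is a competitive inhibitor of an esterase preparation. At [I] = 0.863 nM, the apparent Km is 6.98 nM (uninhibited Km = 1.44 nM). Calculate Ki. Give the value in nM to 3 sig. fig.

0.224 nM

Competitive: Km,app = α·Km with α = 1 + [I]/Ki.
α = Km,app/Km = 6.98/1.44 = 4.847.
Since α = 1 + [I]/Ki, [I]/Ki = 4.847 − 1 = 3.847 and Ki = 0.863/3.847 = 0.224 nM.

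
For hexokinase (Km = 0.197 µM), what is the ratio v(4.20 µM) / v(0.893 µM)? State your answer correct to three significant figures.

1.17

The fractional saturations are [S]/(Km+[S]) = 0.893/1.090 = 0.8193 and 4.20/4.397 = 0.9552.
v₂/v₁ is just their ratio: 0.9552/0.8193 = 1.17.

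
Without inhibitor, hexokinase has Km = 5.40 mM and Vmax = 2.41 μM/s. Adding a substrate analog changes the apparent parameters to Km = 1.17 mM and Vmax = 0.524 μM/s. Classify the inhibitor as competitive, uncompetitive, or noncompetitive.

uncompetitive

Both Km and Vmax decrease by the same factor (~4.60-fold) — characteristic of uncompetitive inhibition.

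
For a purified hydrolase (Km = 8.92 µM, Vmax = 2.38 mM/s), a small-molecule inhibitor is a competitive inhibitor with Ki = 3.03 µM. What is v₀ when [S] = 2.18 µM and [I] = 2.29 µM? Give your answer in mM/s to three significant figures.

0.291 mM/s

α = 1 + [I]/Ki = 1 + 2.29/3.03 = 1.756.
For a competitive inhibitor, Vmax is unchanged and the apparent Km becomes α·Km: Km,app = 15.7 µM, Vmax,app = 2.38 mM/s.
v = Vmax,app·[S]/(Km,app + [S]) = 2.38 × 2.18/(15.7 + 2.18) = 0.291 mM/s.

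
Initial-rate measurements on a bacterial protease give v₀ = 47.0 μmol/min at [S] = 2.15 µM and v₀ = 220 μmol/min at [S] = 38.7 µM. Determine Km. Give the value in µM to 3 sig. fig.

10.7 µM

In reciprocal form, 1/v = (Km/Vmax)·(1/[S]) + 1/Vmax. The two points give (1/[S], 1/v) = (0.4651, 0.02128) and (0.02584, 0.004545).
Slope = (0.02128 − 0.004545)/(0.4651 − 0.02584) = 0.03809; intercept = 0.02128 − 0.03809×0.4651 = 0.003561.
Vmax = 1/intercept = 281 μmol/min; Km = slope × Vmax = 0.03809 × 281 = 10.7 µM.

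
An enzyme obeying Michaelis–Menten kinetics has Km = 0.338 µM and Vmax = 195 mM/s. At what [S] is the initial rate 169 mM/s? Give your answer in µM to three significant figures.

2.20 µM

Rearranging v = Vmax[S]/(Km+[S]) gives [S] = Km·v/(Vmax − v).
[S] = 0.338 × 169 / (195 − 169) = 57.12/26.00 = 2.20 µM.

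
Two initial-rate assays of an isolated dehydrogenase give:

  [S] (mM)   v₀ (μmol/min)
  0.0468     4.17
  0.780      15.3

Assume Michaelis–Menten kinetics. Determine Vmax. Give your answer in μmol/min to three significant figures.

18.4 μmol/min

From v = Vmax[S]/(Km+[S]), each point gives Vmax = v(Km+[S])/[S].
Equating: 4.17(Km+0.0468)/0.0468 = 15.3(Km+0.780)/0.780.
89.10·Km + 4.17 = 19.62·Km + 15.3, so (89.10 − 19.62)·Km = 15.3 − 4.17.
Km = 11.13/69.49 = 0.160 mM; then Vmax = 4.17(0.160+0.0468)/0.0468 = 18.4 μmol/min.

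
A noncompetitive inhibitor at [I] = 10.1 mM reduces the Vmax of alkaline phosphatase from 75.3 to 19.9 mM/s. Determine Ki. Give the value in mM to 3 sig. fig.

3.63 mM

Noncompetitive: Vmax,app = Vmax/α with α = 1 + [I]/Ki.
α = Vmax/Vmax,app = 75.3/19.9 = 3.784.
Ki = [I]/(α − 1) = 10.1/2.784 = 3.63 mM.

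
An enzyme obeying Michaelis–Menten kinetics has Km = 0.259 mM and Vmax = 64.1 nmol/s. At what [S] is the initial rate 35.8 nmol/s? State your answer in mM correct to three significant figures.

0.328 mM

Rearranging v = Vmax[S]/(Km+[S]) gives [S] = Km·v/(Vmax − v).
[S] = 0.259 × 35.8 / (64.1 − 35.8) = 9.272/28.30 = 0.328 mM.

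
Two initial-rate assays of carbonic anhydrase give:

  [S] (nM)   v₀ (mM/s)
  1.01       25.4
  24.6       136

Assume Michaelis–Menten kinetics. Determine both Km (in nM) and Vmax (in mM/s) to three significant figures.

From v = Vmax[S]/(Km+[S]), each point gives Vmax = v(Km+[S])/[S].
Equating: 25.4(Km+1.01)/1.01 = 136(Km+24.6)/24.6.
25.15·Km + 25.4 = 5.528·Km + 136, so (25.15 − 5.528)·Km = 136 − 25.4.
Km = 110.6/19.62 = 5.64 nM; then Vmax = 25.4(5.64+1.01)/1.01 = 167 mM/s.

Km = 5.64 nM; Vmax = 167 mM/s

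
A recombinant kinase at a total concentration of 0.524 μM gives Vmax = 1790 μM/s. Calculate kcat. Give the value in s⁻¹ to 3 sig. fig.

kcat = Vmax/[E]total = 1790 μM/s / 0.524 μM = 3420 s⁻¹.

3420 s⁻¹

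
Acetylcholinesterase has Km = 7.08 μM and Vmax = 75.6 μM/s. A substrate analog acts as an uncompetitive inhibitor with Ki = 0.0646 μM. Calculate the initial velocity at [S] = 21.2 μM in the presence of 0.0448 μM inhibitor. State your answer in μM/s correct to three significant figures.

With α = 1 + [I]/Ki = 1 + 0.0448/0.0646 = 1.693, the uncompetitive rate law is v = (Vmax/α)·[S] / (Km/α + [S]).
v = (75.6/1.693)×21.2 / (7.08/1.693 + 21.2) = 946.4/25.38 = 37.3 μM/s.

37.3 μM/s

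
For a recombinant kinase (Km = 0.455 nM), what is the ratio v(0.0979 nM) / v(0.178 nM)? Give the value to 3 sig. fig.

The fractional saturations are [S]/(Km+[S]) = 0.178/0.6330 = 0.2812 and 0.0979/0.5529 = 0.1771.
v₂/v₁ is just their ratio: 0.1771/0.2812 = 0.630.

0.630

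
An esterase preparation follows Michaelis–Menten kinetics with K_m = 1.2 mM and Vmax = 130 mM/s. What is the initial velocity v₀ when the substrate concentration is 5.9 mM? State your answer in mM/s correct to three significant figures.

v = Vmax·[S]/(Km + [S]) = 130 × 5.9 / (1.2 + 5.9)
  = 767.0 / 7.100 = 108 mM/s.

108 mM/s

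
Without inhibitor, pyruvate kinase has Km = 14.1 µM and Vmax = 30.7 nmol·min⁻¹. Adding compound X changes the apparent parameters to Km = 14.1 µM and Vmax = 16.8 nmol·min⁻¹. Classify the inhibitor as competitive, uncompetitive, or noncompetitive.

Vmax decreases (30.7 → 16.8 nmol·min⁻¹) while Km is unchanged — pure noncompetitive inhibition.

noncompetitive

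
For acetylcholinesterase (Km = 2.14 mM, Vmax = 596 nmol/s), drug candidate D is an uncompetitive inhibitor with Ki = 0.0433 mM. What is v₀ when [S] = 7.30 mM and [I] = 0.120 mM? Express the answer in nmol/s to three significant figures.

α = 1 + [I]/Ki = 1 + 0.120/0.0433 = 3.771.
For an uncompetitive inhibitor, both parameters are divided by α, giving Vmax/α and Km/α: Km,app = 0.567 mM, Vmax,app = 158 nmol/s.
v = Vmax,app·[S]/(Km,app + [S]) = 158 × 7.30/(0.567 + 7.30) = 147 nmol/s.

147 nmol/s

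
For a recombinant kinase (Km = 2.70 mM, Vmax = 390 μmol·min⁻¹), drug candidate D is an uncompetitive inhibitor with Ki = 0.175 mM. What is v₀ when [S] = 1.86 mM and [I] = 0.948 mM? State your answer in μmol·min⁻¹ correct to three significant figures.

49.6 μmol·min⁻¹

α = 1 + [I]/Ki = 1 + 0.948/0.175 = 6.417.
For an uncompetitive inhibitor, both parameters are divided by α, giving Vmax/α and Km/α: Km,app = 0.421 mM, Vmax,app = 60.8 μmol·min⁻¹.
v = Vmax,app·[S]/(Km,app + [S]) = 60.8 × 1.86/(0.421 + 1.86) = 49.6 μmol·min⁻¹.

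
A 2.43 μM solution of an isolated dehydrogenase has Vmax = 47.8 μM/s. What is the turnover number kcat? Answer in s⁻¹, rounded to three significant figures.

kcat = Vmax/[E]total = 47.8 μM/s / 2.43 μM = 19.7 s⁻¹.

19.7 s⁻¹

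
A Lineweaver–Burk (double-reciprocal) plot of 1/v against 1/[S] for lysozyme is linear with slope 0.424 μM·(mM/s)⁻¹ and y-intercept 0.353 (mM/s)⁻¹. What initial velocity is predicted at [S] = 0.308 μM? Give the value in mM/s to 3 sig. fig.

The y-intercept is 1/Vmax, so Vmax = 1/0.353 = 2.83 mM/s.
The slope is Km/Vmax, so Km = 0.424 × 2.83 = 1.20 μM.
Then v = 2.83 × 0.308/(1.20 + 0.308) = 0.578 mM/s.

0.578 mM/s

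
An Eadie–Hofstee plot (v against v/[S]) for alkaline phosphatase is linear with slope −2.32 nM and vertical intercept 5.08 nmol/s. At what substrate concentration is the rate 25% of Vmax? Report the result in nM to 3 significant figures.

0.773 nM

The Eadie–Hofstee slope gives Km = 2.32 nM (slope = −Km).
v/Vmax = [S]/(Km+[S]) = 0.25 ⇒ [S] = Km·0.25/(1−0.25) = 2.32 × 0.3333 = 0.773 nM.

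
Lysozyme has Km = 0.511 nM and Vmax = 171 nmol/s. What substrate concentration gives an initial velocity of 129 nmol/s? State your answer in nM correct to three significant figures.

The required fractional saturation is v/Vmax = 129/171 = 0.7544.
Then [S]/(Km+[S]) = 0.7544 ⇒ [S] = 0.511 × 0.7544/(1 − 0.7544) = 1.57 nM.

1.57 nM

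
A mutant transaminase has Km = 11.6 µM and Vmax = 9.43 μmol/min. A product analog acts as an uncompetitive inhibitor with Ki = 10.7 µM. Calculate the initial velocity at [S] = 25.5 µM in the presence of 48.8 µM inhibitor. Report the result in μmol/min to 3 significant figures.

α = 1 + [I]/Ki = 1 + 48.8/10.7 = 5.561.
For an uncompetitive inhibitor, both parameters are divided by α, giving Vmax/α and Km/α: Km,app = 2.09 µM, Vmax,app = 1.70 μmol/min.
v = Vmax,app·[S]/(Km,app + [S]) = 1.70 × 25.5/(2.09 + 25.5) = 1.57 μmol/min.

1.57 μmol/min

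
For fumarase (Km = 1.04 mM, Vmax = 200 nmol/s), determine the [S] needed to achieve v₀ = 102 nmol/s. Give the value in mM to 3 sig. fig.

Rearranging v = Vmax[S]/(Km+[S]) gives [S] = Km·v/(Vmax − v).
[S] = 1.04 × 102 / (200 − 102) = 106.1/98.00 = 1.08 mM.

1.08 mM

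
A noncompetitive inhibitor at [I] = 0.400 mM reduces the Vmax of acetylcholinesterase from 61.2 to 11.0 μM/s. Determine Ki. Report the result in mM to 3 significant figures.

0.0876 mM

Noncompetitive: Vmax,app = Vmax/α with α = 1 + [I]/Ki.
α = Vmax/Vmax,app = 61.2/11.0 = 5.564.
Ki = [I]/(α − 1) = 0.400/4.564 = 0.0876 mM.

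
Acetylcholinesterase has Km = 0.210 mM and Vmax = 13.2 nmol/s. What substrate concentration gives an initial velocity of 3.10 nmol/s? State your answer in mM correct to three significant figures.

0.0645 mM

Rearranging v = Vmax[S]/(Km+[S]) gives [S] = Km·v/(Vmax − v).
[S] = 0.210 × 3.10 / (13.2 − 3.10) = 0.6510/10.10 = 0.0645 mM.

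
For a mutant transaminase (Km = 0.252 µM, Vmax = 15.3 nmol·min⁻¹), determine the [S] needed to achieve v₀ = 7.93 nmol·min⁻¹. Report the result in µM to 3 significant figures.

0.271 µM

The required fractional saturation is v/Vmax = 7.93/15.3 = 0.5183.
Then [S]/(Km+[S]) = 0.5183 ⇒ [S] = 0.252 × 0.5183/(1 − 0.5183) = 0.271 µM.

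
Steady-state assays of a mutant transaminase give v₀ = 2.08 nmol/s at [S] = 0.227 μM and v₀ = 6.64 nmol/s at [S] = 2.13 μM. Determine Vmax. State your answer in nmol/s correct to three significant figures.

8.99 nmol/s

From v = Vmax[S]/(Km+[S]), each point gives Vmax = v(Km+[S])/[S].
Equating: 2.08(Km+0.227)/0.227 = 6.64(Km+2.13)/2.13.
9.163·Km + 2.08 = 3.117·Km + 6.64, so (9.163 − 3.117)·Km = 6.64 − 2.08.
Km = 4.560/6.046 = 0.754 μM; then Vmax = 2.08(0.754+0.227)/0.227 = 8.99 nmol/s.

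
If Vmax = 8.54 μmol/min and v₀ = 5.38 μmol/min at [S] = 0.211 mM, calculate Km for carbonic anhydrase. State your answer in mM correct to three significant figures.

From v = Vmax[S]/(Km+[S]), Km = [S](Vmax − v)/v.
Km = 0.211 × (8.54 − 5.38) / 5.38 = 0.6668/5.38 = 0.124 mM.

0.124 mM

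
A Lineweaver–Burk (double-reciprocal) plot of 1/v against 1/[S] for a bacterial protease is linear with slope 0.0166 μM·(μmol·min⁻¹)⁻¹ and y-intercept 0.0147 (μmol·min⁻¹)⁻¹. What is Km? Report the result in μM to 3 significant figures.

y-intercept = 1/Vmax ⇒ Vmax = 68.0 μmol·min⁻¹; slope = Km/Vmax ⇒ Km = slope × Vmax.
Km = 0.0166 × 68.0 = 1.13 μM.

1.13 μM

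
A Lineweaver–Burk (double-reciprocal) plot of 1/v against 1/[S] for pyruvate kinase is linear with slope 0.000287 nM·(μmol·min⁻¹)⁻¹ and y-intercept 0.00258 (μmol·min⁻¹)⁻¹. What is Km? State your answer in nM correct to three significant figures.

y-intercept = 1/Vmax ⇒ Vmax = 388 μmol·min⁻¹; slope = Km/Vmax ⇒ Km = slope × Vmax.
Km = 0.000287 × 388 = 0.111 nM.

0.111 nM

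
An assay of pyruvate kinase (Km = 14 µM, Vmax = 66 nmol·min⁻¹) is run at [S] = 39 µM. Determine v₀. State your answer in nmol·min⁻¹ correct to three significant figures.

48.6 nmol·min⁻¹

v = Vmax·[S]/(Km + [S]) = 66 × 39 / (14 + 39)
  = 2574 / 53.00 = 48.6 nmol·min⁻¹.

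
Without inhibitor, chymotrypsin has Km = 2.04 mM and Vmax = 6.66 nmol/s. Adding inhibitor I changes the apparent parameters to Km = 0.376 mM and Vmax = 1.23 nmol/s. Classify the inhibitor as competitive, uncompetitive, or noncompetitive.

uncompetitive

Both Km and Vmax decrease by the same factor (~5.42-fold) — characteristic of uncompetitive inhibition.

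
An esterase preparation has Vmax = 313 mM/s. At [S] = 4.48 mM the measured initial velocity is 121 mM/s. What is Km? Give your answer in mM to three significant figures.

From v = Vmax[S]/(Km+[S]), Km = [S](Vmax − v)/v.
Km = 4.48 × (313 − 121) / 121 = 860.2/121 = 7.11 mM.

7.11 mM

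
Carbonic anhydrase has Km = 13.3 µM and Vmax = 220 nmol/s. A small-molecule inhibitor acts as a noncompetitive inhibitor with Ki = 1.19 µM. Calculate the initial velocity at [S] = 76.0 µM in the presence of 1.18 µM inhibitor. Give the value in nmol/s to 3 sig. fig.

With α = 1 + [I]/Ki = 1 + 1.18/1.19 = 1.992, the noncompetitive rate law is v = (Vmax/α)·[S] / (Km + [S]).
v = (220/1.992)×76.0 / (13.3 + 76.0) = 8395/89.30 = 94.0 nmol/s.

94.0 nmol/s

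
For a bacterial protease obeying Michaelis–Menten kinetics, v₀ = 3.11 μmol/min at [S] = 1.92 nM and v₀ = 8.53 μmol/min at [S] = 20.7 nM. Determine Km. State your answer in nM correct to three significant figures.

From v = Vmax[S]/(Km+[S]), each point gives Vmax = v(Km+[S])/[S].
Equating: 3.11(Km+1.92)/1.92 = 8.53(Km+20.7)/20.7.
1.620·Km + 3.11 = 0.4121·Km + 8.53, so (1.620 − 0.4121)·Km = 8.53 − 3.11.
Km = 5.420/1.208 = 4.49 nM; then Vmax = 3.11(4.49+1.92)/1.92 = 10.4 μmol/min.

4.49 nM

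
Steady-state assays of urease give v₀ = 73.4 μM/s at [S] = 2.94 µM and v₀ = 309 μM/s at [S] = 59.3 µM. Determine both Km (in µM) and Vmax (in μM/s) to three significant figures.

Km = 11.9 µM; Vmax = 371 μM/s

From v = Vmax[S]/(Km+[S]), each point gives Vmax = v(Km+[S])/[S].
Equating: 73.4(Km+2.94)/2.94 = 309(Km+59.3)/59.3.
24.97·Km + 73.4 = 5.211·Km + 309, so (24.97 − 5.211)·Km = 309 − 73.4.
Km = 235.6/19.76 = 11.9 µM; then Vmax = 73.4(11.9+2.94)/2.94 = 371 μM/s.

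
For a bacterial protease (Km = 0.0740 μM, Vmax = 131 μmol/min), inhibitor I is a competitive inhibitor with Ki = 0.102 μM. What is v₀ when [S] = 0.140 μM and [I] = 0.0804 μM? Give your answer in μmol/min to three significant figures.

67.3 μmol/min

With α = 1 + [I]/Ki = 1 + 0.0804/0.102 = 1.788, the competitive rate law is v = Vmax[S] / (αKm + [S]).
v = 131×0.140 / (1.788×0.0740 + 0.140) = 18.34/0.2723 = 67.3 μmol/min.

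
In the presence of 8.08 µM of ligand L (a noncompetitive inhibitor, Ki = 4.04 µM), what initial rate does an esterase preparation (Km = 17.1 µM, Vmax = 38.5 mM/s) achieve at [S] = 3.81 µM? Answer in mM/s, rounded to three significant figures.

2.34 mM/s

With α = 1 + [I]/Ki = 1 + 8.08/4.04 = 3.000, the noncompetitive rate law is v = (Vmax/α)·[S] / (Km + [S]).
v = (38.5/3.000)×3.81 / (17.1 + 3.81) = 48.90/20.91 = 2.34 mM/s.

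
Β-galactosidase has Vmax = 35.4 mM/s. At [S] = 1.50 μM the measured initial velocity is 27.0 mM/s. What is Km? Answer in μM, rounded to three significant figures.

0.467 μM

v/Vmax = 27.0/35.4 = 0.7627 = [S]/(Km+[S]).
So Km + [S] = [S]/0.7627 = 1.967 μM, giving Km = 1.967 − 1.50 = 0.467 μM.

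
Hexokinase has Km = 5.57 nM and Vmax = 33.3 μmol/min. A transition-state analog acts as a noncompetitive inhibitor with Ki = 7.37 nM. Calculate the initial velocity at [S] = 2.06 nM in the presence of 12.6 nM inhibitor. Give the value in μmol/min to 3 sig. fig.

3.32 μmol/min

α = 1 + [I]/Ki = 1 + 12.6/7.37 = 2.710.
For a noncompetitive inhibitor, Vmax is reduced to Vmax/α while Km is unchanged: Km,app = 5.57 nM, Vmax,app = 12.3 μmol/min.
v = Vmax,app·[S]/(Km,app + [S]) = 12.3 × 2.06/(5.57 + 2.06) = 3.32 μmol/min.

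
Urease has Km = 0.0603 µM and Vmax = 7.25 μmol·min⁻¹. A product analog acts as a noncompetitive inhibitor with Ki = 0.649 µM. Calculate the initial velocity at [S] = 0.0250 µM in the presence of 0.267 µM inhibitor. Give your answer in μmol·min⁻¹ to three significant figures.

With α = 1 + [I]/Ki = 1 + 0.267/0.649 = 1.411, the noncompetitive rate law is v = (Vmax/α)·[S] / (Km + [S]).
v = (7.25/1.411)×0.0250 / (0.0603 + 0.0250) = 0.1284/0.08530 = 1.51 μmol·min⁻¹.

1.51 μmol·min⁻¹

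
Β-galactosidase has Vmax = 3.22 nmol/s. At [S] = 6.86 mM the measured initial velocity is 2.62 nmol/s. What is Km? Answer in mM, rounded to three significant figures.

1.57 mM

v/Vmax = 2.62/3.22 = 0.8137 = [S]/(Km+[S]).
So Km + [S] = [S]/0.8137 = 8.431 mM, giving Km = 8.431 − 6.86 = 1.57 mM.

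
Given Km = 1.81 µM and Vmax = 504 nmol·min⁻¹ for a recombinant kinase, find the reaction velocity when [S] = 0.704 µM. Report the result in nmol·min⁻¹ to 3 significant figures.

[S]/(Km+[S]) = 0.704/2.514 = 0.2800, the fractional saturation.
v = 0.2800 × Vmax = 0.2800 × 504 = 141 nmol·min⁻¹.

141 nmol·min⁻¹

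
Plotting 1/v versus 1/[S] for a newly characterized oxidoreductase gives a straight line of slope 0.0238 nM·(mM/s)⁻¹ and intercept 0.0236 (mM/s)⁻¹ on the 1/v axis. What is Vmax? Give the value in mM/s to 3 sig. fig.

42.4 mM/s

The y-intercept of a Lineweaver–Burk plot equals 1/Vmax, so Vmax = 1/0.0236 = 42.4 mM/s.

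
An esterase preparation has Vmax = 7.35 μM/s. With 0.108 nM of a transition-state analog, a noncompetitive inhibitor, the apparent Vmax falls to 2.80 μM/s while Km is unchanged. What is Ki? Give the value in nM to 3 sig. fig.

Noncompetitive: Vmax,app = Vmax/α with α = 1 + [I]/Ki.
α = Vmax/Vmax,app = 7.35/2.80 = 2.625.
Ki = [I]/(α − 1) = 0.108/1.625 = 0.0665 nM.

0.0665 nM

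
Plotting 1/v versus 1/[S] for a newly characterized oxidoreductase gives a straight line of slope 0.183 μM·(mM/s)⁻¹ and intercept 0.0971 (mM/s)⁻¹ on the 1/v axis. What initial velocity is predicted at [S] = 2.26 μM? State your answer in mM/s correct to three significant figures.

5.62 mM/s

The y-intercept is 1/Vmax, so Vmax = 1/0.0971 = 10.3 mM/s.
The slope is Km/Vmax, so Km = 0.183 × 10.3 = 1.88 μM.
Then v = 10.3 × 2.26/(1.88 + 2.26) = 5.62 mM/s.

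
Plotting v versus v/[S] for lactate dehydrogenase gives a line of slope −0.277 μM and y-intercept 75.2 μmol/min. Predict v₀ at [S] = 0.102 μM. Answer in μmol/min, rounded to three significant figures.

20.2 μmol/min

In the Eadie–Hofstee form v = Vmax − Km·(v/[S]), the slope is −Km and the intercept is Vmax, so Km = 0.277 μM and Vmax = 75.2 μmol/min.
v = 75.2 × 0.102/(0.277 + 0.102) = 20.2 μmol/min.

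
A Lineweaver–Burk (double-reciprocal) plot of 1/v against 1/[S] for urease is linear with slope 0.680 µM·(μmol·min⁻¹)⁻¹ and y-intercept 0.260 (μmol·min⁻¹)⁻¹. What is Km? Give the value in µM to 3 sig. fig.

y-intercept = 1/Vmax ⇒ Vmax = 3.85 μmol·min⁻¹; slope = Km/Vmax ⇒ Km = slope × Vmax.
Km = 0.680 × 3.85 = 2.62 µM.

2.62 µM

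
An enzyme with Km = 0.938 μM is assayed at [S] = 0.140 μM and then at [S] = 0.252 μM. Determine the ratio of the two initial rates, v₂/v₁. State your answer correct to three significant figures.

1.63

The fractional saturations are [S]/(Km+[S]) = 0.140/1.078 = 0.1299 and 0.252/1.190 = 0.2118.
v₂/v₁ is just their ratio: 0.2118/0.1299 = 1.63.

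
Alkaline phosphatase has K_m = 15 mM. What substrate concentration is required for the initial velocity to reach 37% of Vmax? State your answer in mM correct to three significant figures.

8.81 mM

v/Vmax = [S]/(Km+[S]) = 0.37, so [S] = Km·0.37/(1 − 0.37) = 15 × 0.5873.
[S] = 8.81 mM.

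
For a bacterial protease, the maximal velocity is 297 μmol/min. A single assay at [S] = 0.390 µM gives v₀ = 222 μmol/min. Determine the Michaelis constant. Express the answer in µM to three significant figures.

v/Vmax = 222/297 = 0.7475 = [S]/(Km+[S]).
So Km + [S] = [S]/0.7475 = 0.5218 µM, giving Km = 0.5218 − 0.390 = 0.132 µM.

0.132 µM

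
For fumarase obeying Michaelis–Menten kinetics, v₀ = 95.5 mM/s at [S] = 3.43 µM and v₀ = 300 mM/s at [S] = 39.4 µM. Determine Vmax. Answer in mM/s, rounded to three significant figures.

In reciprocal form, 1/v = (Km/Vmax)·(1/[S]) + 1/Vmax. The two points give (1/[S], 1/v) = (0.2915, 0.01047) and (0.02538, 0.003333).
Slope = (0.01047 − 0.003333)/(0.2915 − 0.02538) = 0.02682; intercept = 0.01047 − 0.02682×0.2915 = 0.002653.
Vmax = 1/intercept = 377 mM/s; Km = slope × Vmax = 0.02682 × 377 = 10.1 µM.

377 mM/s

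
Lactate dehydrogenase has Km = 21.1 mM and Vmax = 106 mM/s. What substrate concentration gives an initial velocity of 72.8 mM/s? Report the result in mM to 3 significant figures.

46.3 mM

The required fractional saturation is v/Vmax = 72.8/106 = 0.6868.
Then [S]/(Km+[S]) = 0.6868 ⇒ [S] = 21.1 × 0.6868/(1 − 0.6868) = 46.3 mM.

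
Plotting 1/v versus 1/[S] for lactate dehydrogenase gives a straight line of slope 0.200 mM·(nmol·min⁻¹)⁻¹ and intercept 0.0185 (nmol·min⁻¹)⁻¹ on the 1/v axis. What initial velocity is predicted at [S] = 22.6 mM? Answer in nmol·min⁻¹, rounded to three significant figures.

36.6 nmol·min⁻¹

The y-intercept is 1/Vmax, so Vmax = 1/0.0185 = 54.1 nmol·min⁻¹.
The slope is Km/Vmax, so Km = 0.200 × 54.1 = 10.8 mM.
Then v = 54.1 × 22.6/(10.8 + 22.6) = 36.6 nmol·min⁻¹.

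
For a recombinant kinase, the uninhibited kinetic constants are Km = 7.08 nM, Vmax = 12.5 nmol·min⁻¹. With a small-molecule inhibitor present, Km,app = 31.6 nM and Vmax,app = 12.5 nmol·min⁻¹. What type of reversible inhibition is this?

competitive

Km increases (7.08 → 31.6 nM) while Vmax is unchanged — the hallmark of competitive inhibition.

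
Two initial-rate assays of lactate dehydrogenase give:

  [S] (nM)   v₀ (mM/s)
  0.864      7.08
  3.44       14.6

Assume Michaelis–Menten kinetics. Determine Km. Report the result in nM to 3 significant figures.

1.90 nM

In reciprocal form, 1/v = (Km/Vmax)·(1/[S]) + 1/Vmax. The two points give (1/[S], 1/v) = (1.157, 0.1412) and (0.2907, 0.06849).
Slope = (0.1412 − 0.06849)/(1.157 − 0.2907) = 0.08394; intercept = 0.1412 − 0.08394×1.157 = 0.04409.
Vmax = 1/intercept = 22.7 mM/s; Km = slope × Vmax = 0.08394 × 22.7 = 1.90 nM.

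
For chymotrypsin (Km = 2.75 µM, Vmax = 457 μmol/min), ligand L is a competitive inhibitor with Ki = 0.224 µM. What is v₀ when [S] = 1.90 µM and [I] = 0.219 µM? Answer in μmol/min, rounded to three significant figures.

With α = 1 + [I]/Ki = 1 + 0.219/0.224 = 1.978, the competitive rate law is v = Vmax[S] / (αKm + [S]).
v = 457×1.90 / (1.978×2.75 + 1.90) = 868.3/7.339 = 118 μmol/min.

118 μmol/min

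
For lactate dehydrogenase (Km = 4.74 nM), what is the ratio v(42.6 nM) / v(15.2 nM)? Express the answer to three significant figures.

1.18

Since Vmax cancels, v₂/v₁ = [S]₂(Km+[S]₁) / [S]₁(Km+[S]₂).
= 42.6×(4.74+15.2) / (15.2×(4.74+42.6)) = 849.4/719.6 = 1.18.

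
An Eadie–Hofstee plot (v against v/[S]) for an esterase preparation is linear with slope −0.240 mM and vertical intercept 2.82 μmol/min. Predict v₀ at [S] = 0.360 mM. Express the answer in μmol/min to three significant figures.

1.69 μmol/min

In the Eadie–Hofstee form v = Vmax − Km·(v/[S]), the slope is −Km and the intercept is Vmax, so Km = 0.240 mM and Vmax = 2.82 μmol/min.
v = 2.82 × 0.360/(0.240 + 0.360) = 1.69 μmol/min.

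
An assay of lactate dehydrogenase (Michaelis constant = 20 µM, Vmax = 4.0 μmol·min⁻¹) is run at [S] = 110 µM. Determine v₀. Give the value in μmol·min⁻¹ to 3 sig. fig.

3.38 μmol·min⁻¹

[S]/(Km+[S]) = 110/130.0 = 0.8462, the fractional saturation.
v = 0.8462 × Vmax = 0.8462 × 4.0 = 3.38 μmol·min⁻¹.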